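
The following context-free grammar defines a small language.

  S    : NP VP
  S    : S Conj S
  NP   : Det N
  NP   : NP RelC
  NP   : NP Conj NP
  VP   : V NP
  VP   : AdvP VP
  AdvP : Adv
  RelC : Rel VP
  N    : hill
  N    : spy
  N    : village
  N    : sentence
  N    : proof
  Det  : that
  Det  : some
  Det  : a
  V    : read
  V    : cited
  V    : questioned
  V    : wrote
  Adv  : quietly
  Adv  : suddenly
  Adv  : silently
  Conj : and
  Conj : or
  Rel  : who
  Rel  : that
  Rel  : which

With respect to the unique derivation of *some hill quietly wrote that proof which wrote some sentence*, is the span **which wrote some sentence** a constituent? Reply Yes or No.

Yes

[S [NP [Det some] [N hill]] [VP [AdvP [Adv quietly]] [VP [V wrote] [NP [NP [Det that] [N proof]] [RelC [Rel which] [VP [V wrote] [NP [Det some] [N sentence]]]]]]]]
The words 'which wrote some sentence' are exhaustively dominated by a single RelC node (built by RelC → Rel VP), so they form a constituent.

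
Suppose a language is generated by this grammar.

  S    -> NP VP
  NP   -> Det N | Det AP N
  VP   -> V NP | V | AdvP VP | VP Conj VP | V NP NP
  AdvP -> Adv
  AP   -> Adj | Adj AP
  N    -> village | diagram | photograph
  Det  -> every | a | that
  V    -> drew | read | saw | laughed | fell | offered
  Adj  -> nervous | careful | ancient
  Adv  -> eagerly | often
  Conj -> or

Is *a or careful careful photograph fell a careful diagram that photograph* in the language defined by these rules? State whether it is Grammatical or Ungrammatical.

Ungrammatical

A Det word can never sit immediately before a Conj word in any string this grammar generates, so the substring 'a or' rules out a derivation.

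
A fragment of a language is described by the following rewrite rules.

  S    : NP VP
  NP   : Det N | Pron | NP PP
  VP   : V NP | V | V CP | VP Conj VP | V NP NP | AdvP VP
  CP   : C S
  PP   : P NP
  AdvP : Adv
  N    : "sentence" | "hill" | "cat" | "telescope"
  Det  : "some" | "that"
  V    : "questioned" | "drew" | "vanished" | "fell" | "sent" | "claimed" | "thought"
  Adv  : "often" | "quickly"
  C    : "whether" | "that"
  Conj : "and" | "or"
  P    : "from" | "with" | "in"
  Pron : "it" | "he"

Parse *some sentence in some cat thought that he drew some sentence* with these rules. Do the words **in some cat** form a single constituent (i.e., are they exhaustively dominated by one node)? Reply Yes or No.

Yes

[S [NP [NP [Det some] [N sentence]] [PP [P in] [NP [Det some] [N cat]]]] [VP [V thought] [CP [C that] [S [NP [Pron he]] [VP [V drew] [NP [Det some] [N sentence]]]]]]]
The words 'in some cat' are exhaustively dominated by a single PP node (built by PP → P NP), so they form a constituent.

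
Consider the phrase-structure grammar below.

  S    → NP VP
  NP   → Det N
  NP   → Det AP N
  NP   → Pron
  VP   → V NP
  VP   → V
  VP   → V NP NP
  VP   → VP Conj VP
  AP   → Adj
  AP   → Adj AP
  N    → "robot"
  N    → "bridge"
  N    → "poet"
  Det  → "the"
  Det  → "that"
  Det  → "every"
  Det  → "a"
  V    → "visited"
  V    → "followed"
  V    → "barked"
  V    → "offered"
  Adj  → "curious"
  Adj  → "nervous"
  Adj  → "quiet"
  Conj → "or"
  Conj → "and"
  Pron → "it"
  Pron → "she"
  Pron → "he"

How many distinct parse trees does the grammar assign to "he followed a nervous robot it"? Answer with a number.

[S [NP [Pron he]] [VP [V followed] [NP [Det a] [AP [Adj nervous]] [N robot]] [NP [Pron it]]]]
No rule offers an alternative attachment or grouping for any span, so this is the only derivation.

1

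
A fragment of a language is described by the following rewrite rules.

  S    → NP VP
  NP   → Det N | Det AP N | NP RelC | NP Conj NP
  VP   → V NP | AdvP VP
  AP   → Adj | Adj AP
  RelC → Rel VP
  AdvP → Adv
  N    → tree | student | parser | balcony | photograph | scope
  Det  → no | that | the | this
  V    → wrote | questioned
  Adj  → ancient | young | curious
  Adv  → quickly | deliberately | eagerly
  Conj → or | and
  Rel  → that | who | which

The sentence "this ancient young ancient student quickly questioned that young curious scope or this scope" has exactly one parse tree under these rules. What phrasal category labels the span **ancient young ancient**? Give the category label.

AP

S
  NP
    Det: this
    AP
      Adj: ancient
      AP
        Adj: young
        AP
          Adj: ancient
    N: student
  VP
    AdvP
      Adv: quickly
    VP
      V: questioned
      NP
        NP
          Det: that
          AP
            Adj: young
            AP
              Adj: curious
          N: scope
        Conj: or
        NP
          Det: this
          N: scope
The span 'ancient young ancient' is the AP node built by AP → Adj AP.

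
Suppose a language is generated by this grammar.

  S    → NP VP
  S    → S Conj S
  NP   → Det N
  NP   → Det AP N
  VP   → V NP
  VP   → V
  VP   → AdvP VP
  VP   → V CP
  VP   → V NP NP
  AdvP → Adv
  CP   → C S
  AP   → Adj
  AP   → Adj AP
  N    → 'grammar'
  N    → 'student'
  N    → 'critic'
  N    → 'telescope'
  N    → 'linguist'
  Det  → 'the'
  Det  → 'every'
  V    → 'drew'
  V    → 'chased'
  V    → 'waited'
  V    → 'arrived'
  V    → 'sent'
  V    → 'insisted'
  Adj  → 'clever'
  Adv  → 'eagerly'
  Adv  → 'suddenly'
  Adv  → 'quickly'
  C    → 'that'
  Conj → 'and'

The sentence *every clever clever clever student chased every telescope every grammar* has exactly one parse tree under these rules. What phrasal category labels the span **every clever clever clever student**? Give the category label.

NP

S
  NP
    Det: every
    AP
      Adj: clever
      AP
        Adj: clever
        AP
          Adj: clever
    N: student
  VP
    V: chased
    NP
      Det: every
      N: telescope
    NP
      Det: every
      N: grammar
The span 'every clever clever clever student' is the NP node built by NP → Det AP N.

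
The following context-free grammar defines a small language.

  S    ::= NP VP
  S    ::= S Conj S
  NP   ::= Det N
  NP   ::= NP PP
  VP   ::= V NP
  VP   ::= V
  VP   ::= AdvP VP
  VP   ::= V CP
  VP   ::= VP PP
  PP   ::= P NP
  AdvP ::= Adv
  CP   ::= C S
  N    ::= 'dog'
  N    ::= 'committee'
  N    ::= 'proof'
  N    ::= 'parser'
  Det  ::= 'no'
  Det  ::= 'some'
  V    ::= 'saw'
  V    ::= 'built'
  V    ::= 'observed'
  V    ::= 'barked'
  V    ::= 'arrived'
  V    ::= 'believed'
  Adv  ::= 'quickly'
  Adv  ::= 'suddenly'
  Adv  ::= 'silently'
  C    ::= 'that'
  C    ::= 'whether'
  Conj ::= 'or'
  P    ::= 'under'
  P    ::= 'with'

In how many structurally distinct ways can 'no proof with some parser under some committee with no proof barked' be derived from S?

Two of the 5 distinct bracketings:
[S [NP [NP [Det no] [N proof]] [PP [P with] [NP [NP [Det some] [N parser]] [PP [P under] [NP [NP [Det some] [N committee]] [PP [P with] [NP [Det no] [N proof]]]]]]]] [VP [V barked]]]
[S [NP [NP [Det no] [N proof]] [PP [P with] [NP [NP [NP [Det some] [N parser]] [PP [P under] [NP [Det some] [N committee]]]] [PP [P with] [NP [Det no] [N proof]]]]]] [VP [V barked]]]
The trees differ in how a recursive rule is bracketed over the same span.

5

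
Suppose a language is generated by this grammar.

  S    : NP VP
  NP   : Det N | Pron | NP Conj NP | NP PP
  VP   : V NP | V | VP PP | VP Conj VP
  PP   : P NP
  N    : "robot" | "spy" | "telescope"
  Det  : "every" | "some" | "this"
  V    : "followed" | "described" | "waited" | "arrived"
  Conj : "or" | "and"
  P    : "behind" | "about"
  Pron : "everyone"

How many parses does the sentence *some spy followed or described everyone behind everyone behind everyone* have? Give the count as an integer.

Two of the 9 distinct bracketings:
[S [NP [Det some] [N spy]] [VP [VP [VP [V followed]] [Conj or] [VP [V described] [NP [Pron everyone]]]] [PP [P behind] [NP [NP [Pron everyone]] [PP [P behind] [NP [Pron everyone]]]]]]]
[S [NP [Det some] [N spy]] [VP [VP [VP [VP [V followed]] [Conj or] [VP [V described] [NP [Pron everyone]]]] [PP [P behind] [NP [Pron everyone]]]] [PP [P behind] [NP [Pron everyone]]]]]
The difference turns on whether NP → NP PP is used at the relevant span, versus an alternative expansion of NP.

9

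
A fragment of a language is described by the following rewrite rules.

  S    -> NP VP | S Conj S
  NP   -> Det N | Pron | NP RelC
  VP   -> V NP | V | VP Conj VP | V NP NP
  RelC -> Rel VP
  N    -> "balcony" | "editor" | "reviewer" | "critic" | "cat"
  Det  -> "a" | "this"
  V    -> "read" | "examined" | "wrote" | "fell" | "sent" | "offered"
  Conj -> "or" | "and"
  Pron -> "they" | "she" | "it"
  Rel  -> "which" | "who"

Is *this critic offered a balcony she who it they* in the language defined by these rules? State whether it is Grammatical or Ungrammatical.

Ungrammatical

A Rel word can never sit immediately before a Pron word in any string this grammar generates, so the substring 'who it' rules out a derivation.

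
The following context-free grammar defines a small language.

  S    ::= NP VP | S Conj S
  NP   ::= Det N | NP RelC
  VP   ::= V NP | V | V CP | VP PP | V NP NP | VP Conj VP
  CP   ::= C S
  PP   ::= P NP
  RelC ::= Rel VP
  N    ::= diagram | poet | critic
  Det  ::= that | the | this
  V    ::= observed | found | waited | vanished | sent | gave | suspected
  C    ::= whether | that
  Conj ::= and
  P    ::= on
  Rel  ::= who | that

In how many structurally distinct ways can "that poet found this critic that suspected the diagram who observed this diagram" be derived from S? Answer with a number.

6

Two of the 6 distinct bracketings:
[S [NP [Det that] [N poet]] [VP [V found] [NP [NP [Det this] [N critic]] [RelC [Rel that] [VP [V suspected] [NP [NP [Det the] [N diagram]] [RelC [Rel who] [VP [V observed] [NP [Det this] [N diagram]]]]]]]]]]
[S [NP [Det that] [N poet]] [VP [V found] [NP [NP [Det this] [N critic]] [RelC [Rel that] [VP [V suspected] [NP [NP [Det the] [N diagram]] [RelC [Rel who] [VP [V observed]]]] [NP [Det this] [N diagram]]]]]]]
The difference turns on whether VP → V is used at the relevant span, versus an alternative expansion of VP.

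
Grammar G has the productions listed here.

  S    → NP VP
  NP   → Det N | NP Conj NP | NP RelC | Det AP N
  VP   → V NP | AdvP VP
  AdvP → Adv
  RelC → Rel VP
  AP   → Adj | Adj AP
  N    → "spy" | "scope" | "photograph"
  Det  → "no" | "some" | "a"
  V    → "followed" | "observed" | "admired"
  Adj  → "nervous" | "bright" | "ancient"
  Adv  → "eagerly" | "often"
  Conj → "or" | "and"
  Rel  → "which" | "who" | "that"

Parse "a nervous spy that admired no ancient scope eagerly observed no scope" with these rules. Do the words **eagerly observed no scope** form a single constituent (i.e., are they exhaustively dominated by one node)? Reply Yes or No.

[S [NP [NP [Det a] [AP [Adj nervous]] [N spy]] [RelC [Rel that] [VP [V admired] [NP [Det no] [AP [Adj ancient]] [N scope]]]]] [VP [AdvP [Adv eagerly]] [VP [V observed] [NP [Det no] [N scope]]]]]
The words 'eagerly observed no scope' are exhaustively dominated by a single VP node (built by VP → AdvP VP), so they form a constituent.

Yes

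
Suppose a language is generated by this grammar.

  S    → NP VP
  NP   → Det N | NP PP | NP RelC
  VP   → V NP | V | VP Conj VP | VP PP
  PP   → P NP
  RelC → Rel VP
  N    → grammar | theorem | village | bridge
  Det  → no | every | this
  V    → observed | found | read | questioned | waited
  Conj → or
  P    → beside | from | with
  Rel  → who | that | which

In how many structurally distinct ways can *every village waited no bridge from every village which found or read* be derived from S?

6

Two of the 6 distinct bracketings:
[S [NP [Det every] [N village]] [VP [V waited] [NP [NP [Det no] [N bridge]] [PP [P from] [NP [NP [Det every] [N village]] [RelC [Rel which] [VP [VP [V found]] [Conj or] [VP [V read]]]]]]]]]
[S [NP [Det every] [N village]] [VP [V waited] [NP [NP [NP [Det no] [N bridge]] [PP [P from] [NP [Det every] [N village]]]] [RelC [Rel which] [VP [VP [V found]] [Conj or] [VP [V read]]]]]]]
The trees differ in how a recursive rule is bracketed over the same span.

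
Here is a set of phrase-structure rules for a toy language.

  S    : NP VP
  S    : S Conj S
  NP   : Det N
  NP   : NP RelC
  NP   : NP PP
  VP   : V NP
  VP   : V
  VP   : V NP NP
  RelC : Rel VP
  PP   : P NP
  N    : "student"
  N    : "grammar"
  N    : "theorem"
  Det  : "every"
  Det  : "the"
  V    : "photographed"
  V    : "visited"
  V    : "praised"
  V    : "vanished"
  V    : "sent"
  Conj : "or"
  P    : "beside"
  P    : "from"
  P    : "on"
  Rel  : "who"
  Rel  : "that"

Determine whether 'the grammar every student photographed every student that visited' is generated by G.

Ungrammatical

For S → NP VP, the only prefix that parses as NP is 'the grammar', but the remainder 'every student photographed every student that visited' is not a VP under these rules. The alternative S rule S → S Conj S likewise has no satisfying split.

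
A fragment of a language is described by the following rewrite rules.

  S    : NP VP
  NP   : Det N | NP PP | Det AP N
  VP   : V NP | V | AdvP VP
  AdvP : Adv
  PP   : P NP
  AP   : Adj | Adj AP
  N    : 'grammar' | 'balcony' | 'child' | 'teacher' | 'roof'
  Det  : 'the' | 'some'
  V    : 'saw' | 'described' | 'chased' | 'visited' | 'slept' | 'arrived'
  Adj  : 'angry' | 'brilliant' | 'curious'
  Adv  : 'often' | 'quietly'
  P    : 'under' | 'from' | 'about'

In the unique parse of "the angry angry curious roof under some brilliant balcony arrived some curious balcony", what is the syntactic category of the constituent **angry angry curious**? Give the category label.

[S [NP [NP [Det the] [AP [Adj angry] [AP [Adj angry] [AP [Adj curious]]]] [N roof]] [PP [P under] [NP [Det some] [AP [Adj brilliant]] [N balcony]]]] [VP [V arrived] [NP [Det some] [AP [Adj curious]] [N balcony]]]]
The span 'angry angry curious' is the AP node built by AP → Adj AP.

AP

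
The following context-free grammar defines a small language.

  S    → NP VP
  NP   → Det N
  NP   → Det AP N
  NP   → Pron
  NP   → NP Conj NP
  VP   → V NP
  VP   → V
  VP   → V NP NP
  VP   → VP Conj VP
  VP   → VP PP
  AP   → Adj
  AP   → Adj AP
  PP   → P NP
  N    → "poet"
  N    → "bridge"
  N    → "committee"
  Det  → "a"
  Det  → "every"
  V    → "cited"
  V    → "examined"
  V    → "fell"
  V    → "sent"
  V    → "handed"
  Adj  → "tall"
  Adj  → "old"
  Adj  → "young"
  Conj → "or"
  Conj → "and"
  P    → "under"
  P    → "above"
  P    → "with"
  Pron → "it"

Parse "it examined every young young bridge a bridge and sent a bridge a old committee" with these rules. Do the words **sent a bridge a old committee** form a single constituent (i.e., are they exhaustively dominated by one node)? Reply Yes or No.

[S [NP [Pron it]] [VP [VP [V examined] [NP [Det every] [AP [Adj young] [AP [Adj young]]] [N bridge]] [NP [Det a] [N bridge]]] [Conj and] [VP [V sent] [NP [Det a] [N bridge]] [NP [Det a] [AP [Adj old]] [N committee]]]]]
The words 'sent a bridge a old committee' are exhaustively dominated by a single VP node (built by VP → V NP NP), so they form a constituent.

Yes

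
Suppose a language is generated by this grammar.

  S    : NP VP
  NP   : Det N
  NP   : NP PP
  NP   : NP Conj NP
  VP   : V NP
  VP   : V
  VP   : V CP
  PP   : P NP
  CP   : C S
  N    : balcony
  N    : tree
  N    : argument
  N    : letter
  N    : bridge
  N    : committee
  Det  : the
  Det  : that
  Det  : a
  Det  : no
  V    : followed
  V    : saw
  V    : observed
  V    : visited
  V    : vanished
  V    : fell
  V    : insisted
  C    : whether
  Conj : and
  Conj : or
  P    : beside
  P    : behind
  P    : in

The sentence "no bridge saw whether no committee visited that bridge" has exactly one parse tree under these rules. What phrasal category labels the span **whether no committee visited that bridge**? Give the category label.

CP

[S [NP [Det no] [N bridge]] [VP [V saw] [CP [C whether] [S [NP [Det no] [N committee]] [VP [V visited] [NP [Det that] [N bridge]]]]]]]
The span 'whether no committee visited that bridge' is the CP node built by CP → C S.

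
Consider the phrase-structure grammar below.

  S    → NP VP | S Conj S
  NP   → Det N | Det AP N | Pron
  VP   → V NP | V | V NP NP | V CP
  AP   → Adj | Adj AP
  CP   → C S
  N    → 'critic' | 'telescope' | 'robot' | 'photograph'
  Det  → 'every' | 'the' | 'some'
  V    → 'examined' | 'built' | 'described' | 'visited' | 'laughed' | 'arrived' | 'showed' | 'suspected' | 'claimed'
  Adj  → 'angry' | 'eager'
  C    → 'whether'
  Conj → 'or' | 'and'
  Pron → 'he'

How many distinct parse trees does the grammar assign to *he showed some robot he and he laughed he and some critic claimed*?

2

The two bracketings:
[S [S [NP [Pron he]] [VP [V showed] [NP [Det some] [N robot]] [NP [Pron he]]]] [Conj and] [S [S [NP [Pron he]] [VP [V laughed] [NP [Pron he]]]] [Conj and] [S [NP [Det some] [N critic]] [VP [V claimed]]]]]
[S [S [S [NP [Pron he]] [VP [V showed] [NP [Det some] [N robot]] [NP [Pron he]]]] [Conj and] [S [NP [Pron he]] [VP [V laughed] [NP [Pron he]]]]] [Conj and] [S [NP [Det some] [N critic]] [VP [V claimed]]]]
The trees differ in how a recursive rule is bracketed over the same span.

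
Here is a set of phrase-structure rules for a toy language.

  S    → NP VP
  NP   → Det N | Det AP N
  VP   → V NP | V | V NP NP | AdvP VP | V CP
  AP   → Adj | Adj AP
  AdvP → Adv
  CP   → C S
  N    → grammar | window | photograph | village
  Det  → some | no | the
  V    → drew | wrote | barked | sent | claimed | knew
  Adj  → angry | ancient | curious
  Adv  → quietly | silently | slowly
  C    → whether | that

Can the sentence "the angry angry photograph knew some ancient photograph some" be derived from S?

Ungrammatical

For S → NP VP, the only prefix that parses as NP is 'the angry angry photograph', but the remainder 'knew some ancient photograph some' is not a VP under these rules.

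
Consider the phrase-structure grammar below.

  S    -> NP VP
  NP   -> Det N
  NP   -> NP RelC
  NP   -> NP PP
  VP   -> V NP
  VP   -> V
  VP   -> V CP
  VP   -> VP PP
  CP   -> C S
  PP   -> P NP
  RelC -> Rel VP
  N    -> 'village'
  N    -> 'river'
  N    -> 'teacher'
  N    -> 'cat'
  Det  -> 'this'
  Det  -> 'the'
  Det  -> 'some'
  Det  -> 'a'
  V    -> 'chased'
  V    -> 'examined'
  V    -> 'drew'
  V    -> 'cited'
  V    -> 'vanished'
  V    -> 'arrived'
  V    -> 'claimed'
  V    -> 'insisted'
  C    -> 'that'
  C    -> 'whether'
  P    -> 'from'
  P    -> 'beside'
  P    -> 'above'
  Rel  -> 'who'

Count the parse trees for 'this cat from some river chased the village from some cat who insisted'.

3

Two of the 3 distinct bracketings:
[S [NP [NP [Det this] [N cat]] [PP [P from] [NP [Det some] [N river]]]] [VP [V chased] [NP [NP [NP [Det the] [N village]] [PP [P from] [NP [Det some] [N cat]]]] [RelC [Rel who] [VP [V insisted]]]]]]
[S [NP [NP [Det this] [N cat]] [PP [P from] [NP [Det some] [N river]]]] [VP [V chased] [NP [NP [Det the] [N village]] [PP [P from] [NP [NP [Det some] [N cat]] [RelC [Rel who] [VP [V insisted]]]]]]]]
The trees differ in how a recursive rule is bracketed over the same span.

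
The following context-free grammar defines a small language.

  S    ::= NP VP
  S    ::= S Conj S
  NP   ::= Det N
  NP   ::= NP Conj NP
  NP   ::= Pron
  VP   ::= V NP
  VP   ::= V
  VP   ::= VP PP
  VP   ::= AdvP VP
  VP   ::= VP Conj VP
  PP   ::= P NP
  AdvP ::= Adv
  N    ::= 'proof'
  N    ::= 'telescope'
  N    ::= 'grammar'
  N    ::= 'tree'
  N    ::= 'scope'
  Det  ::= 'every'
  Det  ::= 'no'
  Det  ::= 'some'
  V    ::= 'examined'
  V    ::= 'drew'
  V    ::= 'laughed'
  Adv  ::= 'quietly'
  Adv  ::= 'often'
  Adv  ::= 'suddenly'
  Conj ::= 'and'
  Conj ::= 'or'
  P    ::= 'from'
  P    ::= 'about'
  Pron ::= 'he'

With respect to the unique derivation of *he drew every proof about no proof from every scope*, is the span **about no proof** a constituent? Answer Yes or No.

[S [NP [Pron he]] [VP [VP [VP [V drew] [NP [Det every] [N proof]]] [PP [P about] [NP [Det no] [N proof]]]] [PP [P from] [NP [Det every] [N scope]]]]]
The words 'about no proof' are exhaustively dominated by a single PP node (built by PP → P NP), so they form a constituent.

Yes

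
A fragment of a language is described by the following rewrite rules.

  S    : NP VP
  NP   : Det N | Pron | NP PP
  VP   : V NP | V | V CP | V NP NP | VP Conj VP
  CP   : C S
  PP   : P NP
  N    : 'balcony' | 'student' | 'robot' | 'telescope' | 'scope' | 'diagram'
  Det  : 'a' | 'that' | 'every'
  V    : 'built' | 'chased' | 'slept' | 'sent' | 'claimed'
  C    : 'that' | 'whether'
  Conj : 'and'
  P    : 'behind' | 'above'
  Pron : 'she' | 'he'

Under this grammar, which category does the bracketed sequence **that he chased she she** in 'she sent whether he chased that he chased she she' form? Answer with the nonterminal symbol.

CP

S
  NP
    Pron: she
  VP
    V: sent
    CP
      C: whether
      S
        NP
          Pron: he
        VP
          V: chased
          CP
            C: that
            S
              NP
                Pron: he
              VP
                V: chased
                NP
                  Pron: she
                NP
                  Pron: she
The span 'that he chased she she' is the CP node built by CP → C S.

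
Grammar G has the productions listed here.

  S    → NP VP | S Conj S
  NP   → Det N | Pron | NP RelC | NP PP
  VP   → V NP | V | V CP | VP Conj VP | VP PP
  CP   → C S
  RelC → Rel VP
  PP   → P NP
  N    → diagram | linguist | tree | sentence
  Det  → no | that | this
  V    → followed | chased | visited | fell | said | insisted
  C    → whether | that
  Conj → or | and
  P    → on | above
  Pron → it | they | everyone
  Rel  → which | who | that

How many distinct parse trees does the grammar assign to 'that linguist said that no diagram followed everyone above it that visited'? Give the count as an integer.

4

Two of the 4 distinct bracketings:
[S [NP [Det that] [N linguist]] [VP [V said] [CP [C that] [S [NP [Det no] [N diagram]] [VP [V followed] [NP [NP [NP [Pron everyone]] [PP [P above] [NP [Pron it]]]] [RelC [Rel that] [VP [V visited]]]]]]]]]
[S [NP [Det that] [N linguist]] [VP [V said] [CP [C that] [S [NP [Det no] [N diagram]] [VP [V followed] [NP [NP [Pron everyone]] [PP [P above] [NP [NP [Pron it]] [RelC [Rel that] [VP [V visited]]]]]]]]]]]
The trees differ in how a recursive rule is bracketed over the same span.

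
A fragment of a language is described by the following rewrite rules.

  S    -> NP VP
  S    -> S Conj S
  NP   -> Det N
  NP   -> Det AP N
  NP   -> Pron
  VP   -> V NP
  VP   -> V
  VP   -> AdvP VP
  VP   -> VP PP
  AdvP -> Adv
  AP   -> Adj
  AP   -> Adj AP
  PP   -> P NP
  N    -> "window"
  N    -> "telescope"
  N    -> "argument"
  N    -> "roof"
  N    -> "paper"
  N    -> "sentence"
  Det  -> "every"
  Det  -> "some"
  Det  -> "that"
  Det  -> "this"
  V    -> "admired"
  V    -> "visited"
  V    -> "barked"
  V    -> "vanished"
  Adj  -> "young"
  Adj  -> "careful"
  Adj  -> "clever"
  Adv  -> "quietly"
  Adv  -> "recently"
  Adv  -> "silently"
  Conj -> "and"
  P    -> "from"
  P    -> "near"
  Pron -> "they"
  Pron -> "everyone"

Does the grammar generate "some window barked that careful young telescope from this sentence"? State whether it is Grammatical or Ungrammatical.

Grammatical

S
  NP
    Det: some
    N: window
  VP
    VP
      V: barked
      NP
        Det: that
        AP
          Adj: careful
          AP
            Adj: young
        N: telescope
    PP
      P: from
      NP
        Det: this
        N: sentence
Every word is introduced by a lexical rule and the phrasal rules combine the resulting categories into a single S.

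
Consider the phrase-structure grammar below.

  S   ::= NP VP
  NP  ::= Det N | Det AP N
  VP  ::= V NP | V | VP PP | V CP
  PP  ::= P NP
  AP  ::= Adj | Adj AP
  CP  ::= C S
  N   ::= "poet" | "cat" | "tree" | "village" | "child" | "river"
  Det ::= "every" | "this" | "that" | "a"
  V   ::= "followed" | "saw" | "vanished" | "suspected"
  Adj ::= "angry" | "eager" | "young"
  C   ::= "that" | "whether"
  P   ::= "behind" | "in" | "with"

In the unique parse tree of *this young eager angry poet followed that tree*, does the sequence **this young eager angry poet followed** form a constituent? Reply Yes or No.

[S [NP [Det this] [AP [Adj young] [AP [Adj eager] [AP [Adj angry]]]] [N poet]] [VP [V followed] [NP [Det that] [N tree]]]]
The smallest constituent containing 'this young eager angry poet followed' is the S spanning 'this young eager angry poet followed that tree'; no single node in the tree dominates exactly the given words.

No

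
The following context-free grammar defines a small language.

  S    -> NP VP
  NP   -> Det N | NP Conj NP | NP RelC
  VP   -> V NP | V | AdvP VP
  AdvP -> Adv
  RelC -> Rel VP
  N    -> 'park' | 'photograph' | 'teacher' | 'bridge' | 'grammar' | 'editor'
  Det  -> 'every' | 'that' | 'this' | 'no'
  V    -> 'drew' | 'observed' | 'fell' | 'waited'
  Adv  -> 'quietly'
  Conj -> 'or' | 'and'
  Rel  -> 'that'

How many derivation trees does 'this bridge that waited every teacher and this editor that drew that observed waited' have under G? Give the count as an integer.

9

Two of the 9 distinct bracketings:
[S [NP [NP [NP [Det this] [N bridge]] [RelC [Rel that] [VP [V waited] [NP [Det every] [N teacher]]]]] [Conj and] [NP [NP [NP [Det this] [N editor]] [RelC [Rel that] [VP [V drew]]]] [RelC [Rel that] [VP [V observed]]]]] [VP [V waited]]]
[S [NP [NP [Det this] [N bridge]] [RelC [Rel that] [VP [V waited] [NP [NP [Det every] [N teacher]] [Conj and] [NP [NP [NP [Det this] [N editor]] [RelC [Rel that] [VP [V drew]]]] [RelC [Rel that] [VP [V observed]]]]]]]] [VP [V waited]]]
The trees differ in how a recursive rule is bracketed over the same span.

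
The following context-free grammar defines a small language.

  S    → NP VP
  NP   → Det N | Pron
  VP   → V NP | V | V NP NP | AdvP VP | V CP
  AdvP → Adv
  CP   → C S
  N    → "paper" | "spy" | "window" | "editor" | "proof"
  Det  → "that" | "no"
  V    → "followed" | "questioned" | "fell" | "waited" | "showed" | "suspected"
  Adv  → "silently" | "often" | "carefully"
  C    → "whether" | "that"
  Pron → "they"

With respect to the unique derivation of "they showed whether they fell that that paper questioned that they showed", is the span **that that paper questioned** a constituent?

[S [NP [Pron they]] [VP [V showed] [CP [C whether] [S [NP [Pron they]] [VP [V fell] [CP [C that] [S [NP [Det that] [N paper]] [VP [V questioned] [CP [C that] [S [NP [Pron they]] [VP [V showed]]]]]]]]]]]]
The smallest constituent containing 'that that paper questioned' is the CP spanning 'that that paper questioned that they showed'; no single node in the tree dominates exactly the given words.

No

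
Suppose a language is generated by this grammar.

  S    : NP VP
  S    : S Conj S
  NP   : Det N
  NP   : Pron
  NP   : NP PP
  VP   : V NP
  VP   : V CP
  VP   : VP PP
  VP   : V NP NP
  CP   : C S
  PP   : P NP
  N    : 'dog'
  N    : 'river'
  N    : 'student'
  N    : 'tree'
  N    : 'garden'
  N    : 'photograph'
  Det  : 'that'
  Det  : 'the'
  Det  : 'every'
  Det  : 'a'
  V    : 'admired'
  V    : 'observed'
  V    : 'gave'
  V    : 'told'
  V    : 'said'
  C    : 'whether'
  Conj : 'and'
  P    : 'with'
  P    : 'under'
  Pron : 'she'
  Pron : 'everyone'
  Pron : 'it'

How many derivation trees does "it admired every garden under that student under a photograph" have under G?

5

Two of the 5 distinct bracketings:
[S [NP [Pron it]] [VP [V admired] [NP [NP [Det every] [N garden]] [PP [P under] [NP [NP [Det that] [N student]] [PP [P under] [NP [Det a] [N photograph]]]]]]]]
[S [NP [Pron it]] [VP [V admired] [NP [NP [NP [Det every] [N garden]] [PP [P under] [NP [Det that] [N student]]]] [PP [P under] [NP [Det a] [N photograph]]]]]]
The trees differ in how a recursive rule is bracketed over the same span.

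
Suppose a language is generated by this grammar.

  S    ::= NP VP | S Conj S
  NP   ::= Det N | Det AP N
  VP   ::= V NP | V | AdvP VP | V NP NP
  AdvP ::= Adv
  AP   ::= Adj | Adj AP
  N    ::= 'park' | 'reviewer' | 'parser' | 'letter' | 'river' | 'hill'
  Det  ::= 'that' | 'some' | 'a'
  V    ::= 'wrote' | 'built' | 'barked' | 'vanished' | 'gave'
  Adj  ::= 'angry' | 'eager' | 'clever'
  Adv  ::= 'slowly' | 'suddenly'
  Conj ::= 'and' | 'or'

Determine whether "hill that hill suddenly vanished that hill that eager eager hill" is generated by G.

For S → NP VP, no prefix of the string parses as an NP. The alternative S rule S → S Conj S likewise has no satisfying split.

Ungrammatical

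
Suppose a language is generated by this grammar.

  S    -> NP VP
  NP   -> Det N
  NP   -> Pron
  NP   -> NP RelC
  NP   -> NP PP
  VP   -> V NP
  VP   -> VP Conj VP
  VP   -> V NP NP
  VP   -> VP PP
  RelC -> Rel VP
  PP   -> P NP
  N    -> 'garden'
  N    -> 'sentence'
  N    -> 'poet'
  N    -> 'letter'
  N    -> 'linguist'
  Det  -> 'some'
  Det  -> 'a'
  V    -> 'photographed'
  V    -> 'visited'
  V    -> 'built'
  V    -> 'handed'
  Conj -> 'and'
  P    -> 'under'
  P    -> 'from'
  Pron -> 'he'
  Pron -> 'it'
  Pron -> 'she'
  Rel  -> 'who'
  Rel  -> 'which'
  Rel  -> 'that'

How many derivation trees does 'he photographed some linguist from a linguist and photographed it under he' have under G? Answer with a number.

Two of the 6 distinct bracketings:
[S [NP [Pron he]] [VP [VP [V photographed] [NP [NP [Det some] [N linguist]] [PP [P from] [NP [Det a] [N linguist]]]]] [Conj and] [VP [V photographed] [NP [NP [Pron it]] [PP [P under] [NP [Pron he]]]]]]]
[S [NP [Pron he]] [VP [VP [V photographed] [NP [NP [Det some] [N linguist]] [PP [P from] [NP [Det a] [N linguist]]]]] [Conj and] [VP [VP [V photographed] [NP [Pron it]]] [PP [P under] [NP [Pron he]]]]]]
The difference turns on whether VP → VP PP is used at the relevant span, versus an alternative expansion of VP.

6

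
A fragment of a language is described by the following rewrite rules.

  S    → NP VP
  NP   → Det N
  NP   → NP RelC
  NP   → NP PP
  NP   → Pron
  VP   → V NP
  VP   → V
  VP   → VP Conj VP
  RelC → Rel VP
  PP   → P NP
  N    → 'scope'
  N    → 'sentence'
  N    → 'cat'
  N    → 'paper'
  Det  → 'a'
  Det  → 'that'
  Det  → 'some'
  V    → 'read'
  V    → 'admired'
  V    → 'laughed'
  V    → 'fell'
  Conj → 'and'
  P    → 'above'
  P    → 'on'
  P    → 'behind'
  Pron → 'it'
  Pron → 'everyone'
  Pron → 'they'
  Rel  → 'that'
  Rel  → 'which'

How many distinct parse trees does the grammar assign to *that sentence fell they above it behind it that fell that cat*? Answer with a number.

5

Two of the 5 distinct bracketings:
[S [NP [Det that] [N sentence]] [VP [V fell] [NP [NP [NP [Pron they]] [PP [P above] [NP [NP [Pron it]] [PP [P behind] [NP [Pron it]]]]]] [RelC [Rel that] [VP [V fell] [NP [Det that] [N cat]]]]]]]
[S [NP [Det that] [N sentence]] [VP [V fell] [NP [NP [NP [NP [Pron they]] [PP [P above] [NP [Pron it]]]] [PP [P behind] [NP [Pron it]]]] [RelC [Rel that] [VP [V fell] [NP [Det that] [N cat]]]]]]]
The trees differ in how a recursive rule is bracketed over the same span.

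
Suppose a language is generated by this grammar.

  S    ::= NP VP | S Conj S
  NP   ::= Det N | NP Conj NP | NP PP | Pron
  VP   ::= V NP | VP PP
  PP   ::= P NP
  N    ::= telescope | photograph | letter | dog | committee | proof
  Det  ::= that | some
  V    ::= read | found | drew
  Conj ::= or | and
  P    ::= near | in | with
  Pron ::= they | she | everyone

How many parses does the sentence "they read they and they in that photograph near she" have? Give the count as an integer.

Two of the 9 distinct bracketings:
[S [NP [Pron they]] [VP [V read] [NP [NP [Pron they]] [Conj and] [NP [NP [Pron they]] [PP [P in] [NP [NP [Det that] [N photograph]] [PP [P near] [NP [Pron she]]]]]]]]]
[S [NP [Pron they]] [VP [V read] [NP [NP [Pron they]] [Conj and] [NP [NP [NP [Pron they]] [PP [P in] [NP [Det that] [N photograph]]]] [PP [P near] [NP [Pron she]]]]]]]
The trees differ in how a recursive rule is bracketed over the same span.

9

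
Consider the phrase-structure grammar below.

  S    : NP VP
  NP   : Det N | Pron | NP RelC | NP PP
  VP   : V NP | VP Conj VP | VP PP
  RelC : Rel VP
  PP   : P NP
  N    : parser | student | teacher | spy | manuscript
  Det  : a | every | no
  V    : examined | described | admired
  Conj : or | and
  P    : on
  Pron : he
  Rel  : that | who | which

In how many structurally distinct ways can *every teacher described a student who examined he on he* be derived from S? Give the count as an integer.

4

Two of the 4 distinct bracketings:
[S [NP [Det every] [N teacher]] [VP [V described] [NP [NP [Det a] [N student]] [RelC [Rel who] [VP [V examined] [NP [NP [Pron he]] [PP [P on] [NP [Pron he]]]]]]]]]
[S [NP [Det every] [N teacher]] [VP [V described] [NP [NP [Det a] [N student]] [RelC [Rel who] [VP [VP [V examined] [NP [Pron he]]] [PP [P on] [NP [Pron he]]]]]]]]
The difference turns on whether NP → NP PP is used at the relevant span, versus an alternative expansion of NP.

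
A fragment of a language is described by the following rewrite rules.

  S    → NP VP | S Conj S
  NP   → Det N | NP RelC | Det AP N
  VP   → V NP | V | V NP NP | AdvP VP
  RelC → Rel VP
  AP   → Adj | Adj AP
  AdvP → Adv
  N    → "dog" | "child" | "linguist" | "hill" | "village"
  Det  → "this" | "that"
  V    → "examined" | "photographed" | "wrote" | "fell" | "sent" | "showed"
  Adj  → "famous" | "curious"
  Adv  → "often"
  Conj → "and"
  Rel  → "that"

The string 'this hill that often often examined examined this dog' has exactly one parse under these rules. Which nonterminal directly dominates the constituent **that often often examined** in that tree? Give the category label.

S
  NP
    NP
      Det: this
      N: hill
    RelC
      Rel: that
      VP
        AdvP
          Adv: often
        VP
          AdvP
            Adv: often
          VP
            V: examined
  VP
    V: examined
    NP
      Det: this
      N: dog
The span 'that often often examined' is the RelC node built by RelC → Rel VP.
Its mother is the NP built by NP → NP RelC.

NP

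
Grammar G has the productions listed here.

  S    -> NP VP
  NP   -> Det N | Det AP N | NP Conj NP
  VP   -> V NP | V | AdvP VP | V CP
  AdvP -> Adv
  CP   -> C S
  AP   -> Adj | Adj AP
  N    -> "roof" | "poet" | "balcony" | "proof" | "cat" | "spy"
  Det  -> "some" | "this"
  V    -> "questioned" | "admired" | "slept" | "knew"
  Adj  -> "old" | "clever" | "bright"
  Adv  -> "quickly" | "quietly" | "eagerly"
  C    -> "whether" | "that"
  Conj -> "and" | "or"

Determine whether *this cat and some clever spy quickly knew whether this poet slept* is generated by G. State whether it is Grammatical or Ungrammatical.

S
  NP
    NP
      Det: this
      N: cat
    Conj: and
    NP
      Det: some
      AP
        Adj: clever
      N: spy
  VP
    AdvP
      Adv: quickly
    VP
      V: knew
      CP
        C: whether
        S
          NP
            Det: this
            N: poet
          VP
            V: slept
Each bracket corresponds to one application of a listed rule, so the string is derivable from S.

Grammatical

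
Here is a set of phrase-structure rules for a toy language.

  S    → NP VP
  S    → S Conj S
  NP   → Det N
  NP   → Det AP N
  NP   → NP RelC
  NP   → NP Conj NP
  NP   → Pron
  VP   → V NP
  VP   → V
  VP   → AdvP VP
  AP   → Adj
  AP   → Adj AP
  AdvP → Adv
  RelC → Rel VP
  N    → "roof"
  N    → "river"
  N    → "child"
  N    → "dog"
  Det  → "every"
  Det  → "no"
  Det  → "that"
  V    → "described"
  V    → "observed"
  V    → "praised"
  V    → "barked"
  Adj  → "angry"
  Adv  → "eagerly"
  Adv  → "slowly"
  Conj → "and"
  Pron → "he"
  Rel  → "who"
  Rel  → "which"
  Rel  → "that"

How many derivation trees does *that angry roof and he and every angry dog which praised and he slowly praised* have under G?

9

Two of the 9 distinct bracketings:
[S [NP [NP [Det that] [AP [Adj angry]] [N roof]] [Conj and] [NP [NP [Pron he]] [Conj and] [NP [NP [NP [Det every] [AP [Adj angry]] [N dog]] [RelC [Rel which] [VP [V praised]]]] [Conj and] [NP [Pron he]]]]] [VP [AdvP [Adv slowly]] [VP [V praised]]]]
[S [NP [NP [Det that] [AP [Adj angry]] [N roof]] [Conj and] [NP [NP [NP [NP [Pron he]] [Conj and] [NP [Det every] [AP [Adj angry]] [N dog]]] [RelC [Rel which] [VP [V praised]]]] [Conj and] [NP [Pron he]]]] [VP [AdvP [Adv slowly]] [VP [V praised]]]]
The trees differ in how a recursive rule is bracketed over the same span.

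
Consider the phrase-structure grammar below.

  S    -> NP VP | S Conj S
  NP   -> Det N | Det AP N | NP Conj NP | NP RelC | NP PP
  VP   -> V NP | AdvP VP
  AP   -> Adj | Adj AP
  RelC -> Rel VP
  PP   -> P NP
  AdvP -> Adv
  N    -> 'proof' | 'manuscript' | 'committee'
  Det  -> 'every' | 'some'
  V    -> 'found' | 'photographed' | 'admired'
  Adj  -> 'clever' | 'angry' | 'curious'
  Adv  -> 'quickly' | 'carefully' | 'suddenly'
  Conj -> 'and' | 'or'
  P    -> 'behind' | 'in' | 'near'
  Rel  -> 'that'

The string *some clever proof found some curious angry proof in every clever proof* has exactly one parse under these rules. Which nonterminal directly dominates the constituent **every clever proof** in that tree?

S
  NP
    Det: some
    AP
      Adj: clever
    N: proof
  VP
    V: found
    NP
      NP
        Det: some
        AP
          Adj: curious
          AP
            Adj: angry
        N: proof
      PP
        P: in
        NP
          Det: every
          AP
            Adj: clever
          N: proof
The span 'every clever proof' is the NP node built by NP → Det AP N.
Its mother is the PP built by PP → P NP.

PP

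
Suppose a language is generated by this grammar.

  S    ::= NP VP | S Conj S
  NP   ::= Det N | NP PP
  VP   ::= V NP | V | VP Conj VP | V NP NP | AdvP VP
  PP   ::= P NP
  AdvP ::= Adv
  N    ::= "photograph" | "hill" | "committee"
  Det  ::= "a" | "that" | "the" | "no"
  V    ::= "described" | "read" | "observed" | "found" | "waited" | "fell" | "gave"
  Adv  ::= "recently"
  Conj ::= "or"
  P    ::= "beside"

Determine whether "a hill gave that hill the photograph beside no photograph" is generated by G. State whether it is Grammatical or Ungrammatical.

[S [NP [Det a] [N hill]] [VP [V gave] [NP [Det that] [N hill]] [NP [NP [Det the] [N photograph]] [PP [P beside] [NP [Det no] [N photograph]]]]]]
Each bracket corresponds to one application of a listed rule, so the string is derivable from S.

Grammatical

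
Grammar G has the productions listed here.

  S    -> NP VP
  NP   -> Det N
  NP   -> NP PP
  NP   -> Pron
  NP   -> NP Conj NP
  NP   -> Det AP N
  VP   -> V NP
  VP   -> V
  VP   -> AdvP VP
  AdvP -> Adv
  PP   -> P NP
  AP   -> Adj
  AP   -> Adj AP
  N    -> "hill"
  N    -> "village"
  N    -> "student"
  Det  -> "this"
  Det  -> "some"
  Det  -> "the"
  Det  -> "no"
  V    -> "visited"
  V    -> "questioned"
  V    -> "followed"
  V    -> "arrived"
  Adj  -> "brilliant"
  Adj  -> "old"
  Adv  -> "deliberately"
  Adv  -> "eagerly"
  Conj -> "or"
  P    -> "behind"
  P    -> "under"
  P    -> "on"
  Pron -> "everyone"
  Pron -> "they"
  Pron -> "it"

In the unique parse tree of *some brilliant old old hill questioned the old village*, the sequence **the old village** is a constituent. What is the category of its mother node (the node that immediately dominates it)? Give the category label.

[S [NP [Det some] [AP [Adj brilliant] [AP [Adj old] [AP [Adj old]]]] [N hill]] [VP [V questioned] [NP [Det the] [AP [Adj old]] [N village]]]]
The span 'the old village' is the NP node built by NP → Det AP N.
Its mother is the VP built by VP → V NP.

VP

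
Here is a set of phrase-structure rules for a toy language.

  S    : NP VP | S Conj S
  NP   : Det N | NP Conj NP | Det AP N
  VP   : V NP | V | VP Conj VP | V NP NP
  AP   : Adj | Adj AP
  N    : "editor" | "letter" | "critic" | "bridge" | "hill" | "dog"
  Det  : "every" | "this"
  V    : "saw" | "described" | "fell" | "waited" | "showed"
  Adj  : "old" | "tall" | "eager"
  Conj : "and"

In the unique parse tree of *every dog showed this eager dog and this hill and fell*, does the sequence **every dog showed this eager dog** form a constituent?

No

[S [NP [Det every] [N dog]] [VP [VP [V showed] [NP [NP [Det this] [AP [Adj eager]] [N dog]] [Conj and] [NP [Det this] [N hill]]]] [Conj and] [VP [V fell]]]]
The smallest constituent containing 'every dog showed this eager dog' is the S spanning 'every dog showed this eager dog and this hill and fell'; no single node in the tree dominates exactly the given words.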